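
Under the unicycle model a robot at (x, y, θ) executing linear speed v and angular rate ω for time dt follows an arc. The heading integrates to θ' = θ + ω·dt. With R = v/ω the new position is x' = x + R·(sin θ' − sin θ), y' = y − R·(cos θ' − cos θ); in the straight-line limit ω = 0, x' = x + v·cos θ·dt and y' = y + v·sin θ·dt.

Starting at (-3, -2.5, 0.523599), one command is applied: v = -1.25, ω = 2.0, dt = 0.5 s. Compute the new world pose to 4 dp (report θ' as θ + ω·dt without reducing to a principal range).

(-3.3118, -3.0118, 1.5236)

θ' = 0.5236 + 2.0·0.5 = 1.5236
R = v/ω = -1.25/2.0 = -0.6250
x' = -3 + -0.6250·(sin 1.5236 − sin 0.5236) = -3.3118
y' = -2.5 − -0.6250·(cos 1.5236 − cos 0.5236) = -3.0118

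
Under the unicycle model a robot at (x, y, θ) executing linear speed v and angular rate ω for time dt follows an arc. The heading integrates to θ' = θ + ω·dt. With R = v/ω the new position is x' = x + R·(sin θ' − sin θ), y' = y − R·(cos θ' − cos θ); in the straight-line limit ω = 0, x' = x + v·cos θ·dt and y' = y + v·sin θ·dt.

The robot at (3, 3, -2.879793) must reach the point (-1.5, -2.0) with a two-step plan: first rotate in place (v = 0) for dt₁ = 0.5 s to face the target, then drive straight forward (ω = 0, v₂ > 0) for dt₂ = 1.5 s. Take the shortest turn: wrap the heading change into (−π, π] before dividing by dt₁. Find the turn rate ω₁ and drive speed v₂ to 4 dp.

heading to target = atan2(-2−3, -1.5−3) = -2.3036
Δθ = wrap(-2.3036 − -2.8798) = 0.5762; ω₁ = Δθ/dt₁ = 1.1524
distance = √((-1.5−3)² + (-2−3)²) = 6.7268; v₂ = distance/dt₂ = 4.4845

ω₁ = 1.1524, v₂ = 4.4845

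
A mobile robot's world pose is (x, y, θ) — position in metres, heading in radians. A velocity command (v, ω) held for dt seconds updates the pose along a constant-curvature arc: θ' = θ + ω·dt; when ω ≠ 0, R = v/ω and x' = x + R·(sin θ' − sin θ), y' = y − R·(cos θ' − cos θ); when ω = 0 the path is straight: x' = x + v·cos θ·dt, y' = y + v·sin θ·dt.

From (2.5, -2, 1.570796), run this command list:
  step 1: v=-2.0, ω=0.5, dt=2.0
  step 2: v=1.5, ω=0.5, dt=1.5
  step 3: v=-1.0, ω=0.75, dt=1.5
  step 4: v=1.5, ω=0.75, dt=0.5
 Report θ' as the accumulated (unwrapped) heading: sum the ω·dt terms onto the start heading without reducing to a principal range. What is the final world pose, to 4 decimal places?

(3.1728, -4.7209, 4.8208)

step 1: θ'=2.5708 (R=-4.0000) → pose (4.3388, -5.3659, 2.5708)
step 2: θ'=3.3208 (R=3.0000) → pose (2.1831, -4.9383, 3.3208)
step 3: θ'=4.4458 (R=-1.3333) → pose (3.2317, -3.9776, 4.4458)
step 4: θ'=4.8208 (R=2.0000) → pose (3.1728, -4.7209, 4.8208)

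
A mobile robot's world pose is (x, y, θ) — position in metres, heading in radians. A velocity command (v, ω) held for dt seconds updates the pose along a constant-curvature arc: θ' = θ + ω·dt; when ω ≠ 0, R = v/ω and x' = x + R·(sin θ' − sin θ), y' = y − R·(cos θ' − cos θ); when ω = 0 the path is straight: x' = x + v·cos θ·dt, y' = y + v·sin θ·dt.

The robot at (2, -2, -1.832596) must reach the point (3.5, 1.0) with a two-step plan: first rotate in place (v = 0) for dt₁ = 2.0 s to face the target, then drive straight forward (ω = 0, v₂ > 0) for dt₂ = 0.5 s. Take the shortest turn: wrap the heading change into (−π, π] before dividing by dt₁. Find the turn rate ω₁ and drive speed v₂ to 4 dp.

ω₁ = 1.4699, v₂ = 6.7082

heading to target = atan2(1−-2, 3.5−2) = 1.1071
Δθ = wrap(1.1071 − -1.8326) = 2.9397; ω₁ = Δθ/dt₁ = 1.4699
distance = √((3.5−2)² + (1−-2)²) = 3.3541; v₂ = distance/dt₂ = 6.7082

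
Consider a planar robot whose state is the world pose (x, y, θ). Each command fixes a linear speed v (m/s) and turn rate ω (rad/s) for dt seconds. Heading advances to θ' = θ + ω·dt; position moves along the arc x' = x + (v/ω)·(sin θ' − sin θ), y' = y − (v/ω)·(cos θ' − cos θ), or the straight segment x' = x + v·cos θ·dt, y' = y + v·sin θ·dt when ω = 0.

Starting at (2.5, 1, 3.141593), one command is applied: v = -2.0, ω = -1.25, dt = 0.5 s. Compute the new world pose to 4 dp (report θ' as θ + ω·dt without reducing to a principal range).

(3.4362, 0.6975, 2.5166)

θ' = 3.1416 + -1.25·0.5 = 2.5166
R = v/ω = -2.0/-1.25 = 1.6000
x' = 2.5 + 1.6000·(sin 2.5166 − sin 3.1416) = 3.4362
y' = 1 − 1.6000·(cos 2.5166 − cos 3.1416) = 0.6975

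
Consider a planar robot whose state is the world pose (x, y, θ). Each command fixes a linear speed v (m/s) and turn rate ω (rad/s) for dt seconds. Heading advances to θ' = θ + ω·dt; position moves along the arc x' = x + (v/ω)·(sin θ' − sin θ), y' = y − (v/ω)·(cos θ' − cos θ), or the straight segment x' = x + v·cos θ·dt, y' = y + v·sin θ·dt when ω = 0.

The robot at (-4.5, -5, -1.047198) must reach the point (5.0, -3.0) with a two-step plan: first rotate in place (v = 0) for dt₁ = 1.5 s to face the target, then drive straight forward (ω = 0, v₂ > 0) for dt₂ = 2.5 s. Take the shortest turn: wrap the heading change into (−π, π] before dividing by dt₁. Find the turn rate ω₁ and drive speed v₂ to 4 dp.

heading to target = atan2(-3−-5, 5−-4.5) = 0.2075
Δθ = wrap(0.2075 − -1.0472) = 1.2547; ω₁ = Δθ/dt₁ = 0.8365
distance = √((5−-4.5)² + (-3−-5)²) = 9.7082; v₂ = distance/dt₂ = 3.8833

ω₁ = 0.8365, v₂ = 3.8833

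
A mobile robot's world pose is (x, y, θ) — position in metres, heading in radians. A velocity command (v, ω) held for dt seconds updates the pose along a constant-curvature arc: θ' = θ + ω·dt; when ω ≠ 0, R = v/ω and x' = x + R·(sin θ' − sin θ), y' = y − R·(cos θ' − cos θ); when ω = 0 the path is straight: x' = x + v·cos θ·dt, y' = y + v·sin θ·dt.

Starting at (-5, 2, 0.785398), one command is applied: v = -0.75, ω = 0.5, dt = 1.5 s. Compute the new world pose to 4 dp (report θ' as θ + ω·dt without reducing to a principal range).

(-5.4384, 0.9924, 1.5354)

θ' = 0.7854 + 0.5·1.5 = 1.5354
R = v/ω = -0.75/0.5 = -1.5000
x' = -5 + -1.5000·(sin 1.5354 − sin 0.7854) = -5.4384
y' = 2 − -1.5000·(cos 1.5354 − cos 0.7854) = 0.9924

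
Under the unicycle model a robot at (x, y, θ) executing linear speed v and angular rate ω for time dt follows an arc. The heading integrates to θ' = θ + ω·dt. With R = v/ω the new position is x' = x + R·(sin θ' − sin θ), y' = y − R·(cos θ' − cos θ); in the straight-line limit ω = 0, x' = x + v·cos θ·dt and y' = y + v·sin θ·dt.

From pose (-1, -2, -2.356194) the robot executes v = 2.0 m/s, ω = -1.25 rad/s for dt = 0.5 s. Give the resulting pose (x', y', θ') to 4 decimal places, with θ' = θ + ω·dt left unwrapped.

θ' = -2.3562 + -1.25·0.5 = -2.9812
R = v/ω = 2.0/-1.25 = -1.6000
x' = -1 + -1.6000·(sin -2.9812 − sin -2.3562) = -1.8758
y' = -2 − -1.6000·(cos -2.9812 − cos -2.3562) = -2.4481

(-1.8758, -2.4481, -2.9812)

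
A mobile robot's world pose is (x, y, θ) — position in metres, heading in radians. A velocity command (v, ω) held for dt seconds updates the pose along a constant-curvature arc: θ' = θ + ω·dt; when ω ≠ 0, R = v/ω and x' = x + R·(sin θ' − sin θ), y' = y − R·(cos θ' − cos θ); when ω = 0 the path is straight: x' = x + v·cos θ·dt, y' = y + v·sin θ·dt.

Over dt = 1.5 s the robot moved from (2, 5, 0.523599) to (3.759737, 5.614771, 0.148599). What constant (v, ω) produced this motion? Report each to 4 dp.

Δθ = 0.148599 − 0.523599 = -0.375000
ω = Δθ/dt = -0.375000/1.5 = -0.2500
R = Δx/(sin θ' − sin θ) = -5.0000
v = R·ω = -5.0000·-0.2500 = 1.2500

v = 1.2500, ω = -0.2500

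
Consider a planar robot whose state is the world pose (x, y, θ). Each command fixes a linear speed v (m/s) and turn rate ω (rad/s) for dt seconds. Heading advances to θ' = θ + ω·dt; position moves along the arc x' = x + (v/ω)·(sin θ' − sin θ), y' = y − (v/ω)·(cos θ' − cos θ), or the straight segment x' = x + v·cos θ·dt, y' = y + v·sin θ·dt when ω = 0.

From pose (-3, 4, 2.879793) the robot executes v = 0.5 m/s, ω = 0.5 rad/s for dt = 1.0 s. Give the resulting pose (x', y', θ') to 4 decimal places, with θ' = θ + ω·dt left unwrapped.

(-3.4948, 4.0058, 3.3798)

θ' = 2.8798 + 0.5·1.0 = 3.3798
R = v/ω = 0.5/0.5 = 1.0000
x' = -3 + 1.0000·(sin 3.3798 − sin 2.8798) = -3.4948
y' = 4 − 1.0000·(cos 3.3798 − cos 2.8798) = 4.0058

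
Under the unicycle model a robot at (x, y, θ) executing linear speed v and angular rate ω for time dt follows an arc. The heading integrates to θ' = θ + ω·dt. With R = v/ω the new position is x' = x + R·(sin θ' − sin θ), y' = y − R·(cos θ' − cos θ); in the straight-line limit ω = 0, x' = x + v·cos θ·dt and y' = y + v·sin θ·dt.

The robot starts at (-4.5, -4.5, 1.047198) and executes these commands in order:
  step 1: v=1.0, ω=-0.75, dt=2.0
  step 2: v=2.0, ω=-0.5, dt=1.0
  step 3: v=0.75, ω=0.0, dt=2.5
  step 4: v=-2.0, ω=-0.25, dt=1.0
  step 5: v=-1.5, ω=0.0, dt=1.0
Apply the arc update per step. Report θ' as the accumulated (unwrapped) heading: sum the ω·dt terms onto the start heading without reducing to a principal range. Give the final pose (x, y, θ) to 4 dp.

(-1.6491, -3.6184, -1.2028)

step 1: θ'=-0.4528 (R=-1.3333) → pose (-2.7620, -3.9677, -0.4528)
step 2: θ'=-0.9528 (R=-4.0000) → pose (-1.2518, -5.2470, -0.9528)
step 3: θ'=-0.9528 (straight) → pose (-0.1654, -6.7752, -0.9528)
step 4: θ'=-1.2028 (R=8.0000) → pose (-1.1095, -5.0179, -1.2028)
step 5: θ'=-1.2028 (straight) → pose (-1.6491, -3.6184, -1.2028)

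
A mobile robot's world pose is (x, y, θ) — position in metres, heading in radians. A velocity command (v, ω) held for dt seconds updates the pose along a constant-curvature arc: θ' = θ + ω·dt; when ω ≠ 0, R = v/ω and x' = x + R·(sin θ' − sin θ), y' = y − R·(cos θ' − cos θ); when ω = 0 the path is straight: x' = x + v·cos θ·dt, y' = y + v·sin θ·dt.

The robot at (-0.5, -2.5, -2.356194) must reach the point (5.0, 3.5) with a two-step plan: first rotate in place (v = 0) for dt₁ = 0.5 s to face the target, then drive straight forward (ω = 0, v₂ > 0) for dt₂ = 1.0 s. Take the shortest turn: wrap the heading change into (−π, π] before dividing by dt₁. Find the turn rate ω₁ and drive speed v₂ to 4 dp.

ω₁ = -6.1963, v₂ = 8.1394

heading to target = atan2(3.5−-2.5, 5−-0.5) = 0.8288
Δθ = wrap(0.8288 − -2.3562) = -3.0981; ω₁ = Δθ/dt₁ = -6.1963
distance = √((5−-0.5)² + (3.5−-2.5)²) = 8.1394; v₂ = distance/dt₂ = 8.1394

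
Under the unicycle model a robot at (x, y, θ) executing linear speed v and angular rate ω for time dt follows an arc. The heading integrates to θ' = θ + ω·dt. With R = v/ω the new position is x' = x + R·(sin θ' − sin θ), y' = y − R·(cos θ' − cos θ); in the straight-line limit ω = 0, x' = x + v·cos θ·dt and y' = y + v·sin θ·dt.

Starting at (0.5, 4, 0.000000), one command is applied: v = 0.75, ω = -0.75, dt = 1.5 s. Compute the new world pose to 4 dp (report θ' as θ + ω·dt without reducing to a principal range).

θ' = 0.0000 + -0.75·1.5 = -1.1250
R = v/ω = 0.75/-0.75 = -1.0000
x' = 0.5 + -1.0000·(sin -1.1250 − sin 0.0000) = 1.4023
y' = 4 − -1.0000·(cos -1.1250 − cos 0.0000) = 3.4312

(1.4023, 3.4312, -1.1250)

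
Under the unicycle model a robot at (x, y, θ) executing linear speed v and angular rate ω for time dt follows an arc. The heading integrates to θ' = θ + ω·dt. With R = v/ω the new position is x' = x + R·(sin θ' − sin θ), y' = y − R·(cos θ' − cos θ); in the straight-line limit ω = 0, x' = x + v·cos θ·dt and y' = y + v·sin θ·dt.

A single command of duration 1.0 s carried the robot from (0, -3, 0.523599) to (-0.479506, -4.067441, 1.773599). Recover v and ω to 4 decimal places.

Δθ = 1.773599 − 0.523599 = 1.250000
ω = Δθ/dt = 1.250000/1.0 = 1.2500
R = −Δy/(cos θ' − cos θ) = -1.0000
v = R·ω = -1.0000·1.2500 = -1.2500

v = -1.2500, ω = 1.2500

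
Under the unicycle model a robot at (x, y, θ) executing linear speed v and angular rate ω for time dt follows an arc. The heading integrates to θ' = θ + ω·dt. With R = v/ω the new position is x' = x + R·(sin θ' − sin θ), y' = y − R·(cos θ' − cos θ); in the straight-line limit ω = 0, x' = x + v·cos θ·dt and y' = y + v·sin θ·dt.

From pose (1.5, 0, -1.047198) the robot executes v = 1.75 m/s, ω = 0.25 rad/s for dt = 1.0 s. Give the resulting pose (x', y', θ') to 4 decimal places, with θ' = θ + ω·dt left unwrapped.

(2.5544, -1.3910, -0.7972)

θ' = -1.0472 + 0.25·1.0 = -0.7972
R = v/ω = 1.75/0.25 = 7.0000
x' = 1.5 + 7.0000·(sin -0.7972 − sin -1.0472) = 2.5544
y' = 0 − 7.0000·(cos -0.7972 − cos -1.0472) = -1.3910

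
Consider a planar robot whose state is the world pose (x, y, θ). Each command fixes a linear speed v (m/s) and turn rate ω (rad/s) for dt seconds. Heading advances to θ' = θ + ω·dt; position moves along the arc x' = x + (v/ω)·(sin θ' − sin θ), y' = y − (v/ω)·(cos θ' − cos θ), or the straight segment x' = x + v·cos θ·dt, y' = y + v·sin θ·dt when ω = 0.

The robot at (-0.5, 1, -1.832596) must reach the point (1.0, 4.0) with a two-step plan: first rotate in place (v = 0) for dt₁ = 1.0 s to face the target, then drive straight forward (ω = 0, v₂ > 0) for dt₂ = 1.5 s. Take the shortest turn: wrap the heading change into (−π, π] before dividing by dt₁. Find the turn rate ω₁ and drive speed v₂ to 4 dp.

ω₁ = 2.9397, v₂ = 2.2361

heading to target = atan2(4−1, 1−-0.5) = 1.1071
Δθ = wrap(1.1071 − -1.8326) = 2.9397; ω₁ = Δθ/dt₁ = 2.9397
distance = √((1−-0.5)² + (4−1)²) = 3.3541; v₂ = distance/dt₂ = 2.2361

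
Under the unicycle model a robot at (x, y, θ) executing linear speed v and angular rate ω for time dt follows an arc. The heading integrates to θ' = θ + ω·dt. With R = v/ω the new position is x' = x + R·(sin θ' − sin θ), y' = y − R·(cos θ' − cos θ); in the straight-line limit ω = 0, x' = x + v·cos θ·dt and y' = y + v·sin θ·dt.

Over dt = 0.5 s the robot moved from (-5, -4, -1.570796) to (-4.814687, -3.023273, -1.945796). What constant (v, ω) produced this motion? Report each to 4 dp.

Δθ = -1.945796 − -1.570796 = -0.375000
ω = Δθ/dt = -0.375000/0.5 = -0.7500
R = −Δy/(cos θ' − cos θ) = 2.6667
v = R·ω = 2.6667·-0.7500 = -2.0000

v = -2.0000, ω = -0.7500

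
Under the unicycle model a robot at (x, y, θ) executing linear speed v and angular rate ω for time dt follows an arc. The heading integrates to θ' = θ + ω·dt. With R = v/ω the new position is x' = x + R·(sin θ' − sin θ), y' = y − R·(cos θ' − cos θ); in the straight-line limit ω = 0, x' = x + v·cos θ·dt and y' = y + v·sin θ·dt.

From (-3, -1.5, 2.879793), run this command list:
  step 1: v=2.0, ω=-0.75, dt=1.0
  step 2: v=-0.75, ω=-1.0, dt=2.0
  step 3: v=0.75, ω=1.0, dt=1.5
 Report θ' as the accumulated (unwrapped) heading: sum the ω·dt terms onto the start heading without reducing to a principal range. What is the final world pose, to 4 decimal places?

step 1: θ'=2.1298 (R=-2.6667) → pose (-4.5706, -0.3384, 2.1298)
step 2: θ'=0.1298 (R=0.7500) → pose (-5.1094, -1.4799, 0.1298)
step 3: θ'=1.6298 (R=0.7500) → pose (-4.4577, -0.6920, 1.6298)

(-4.4577, -0.6920, 1.6298)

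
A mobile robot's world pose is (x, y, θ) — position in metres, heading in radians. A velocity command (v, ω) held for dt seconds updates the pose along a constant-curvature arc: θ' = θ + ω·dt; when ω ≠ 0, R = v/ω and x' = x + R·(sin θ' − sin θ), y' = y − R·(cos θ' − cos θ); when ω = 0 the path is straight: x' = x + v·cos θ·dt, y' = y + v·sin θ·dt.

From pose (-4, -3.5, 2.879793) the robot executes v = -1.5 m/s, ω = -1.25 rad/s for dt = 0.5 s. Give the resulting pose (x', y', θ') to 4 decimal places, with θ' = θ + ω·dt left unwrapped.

(-3.3805, -3.9008, 2.2548)

θ' = 2.8798 + -1.25·0.5 = 2.2548
R = v/ω = -1.5/-1.25 = 1.2000
x' = -4 + 1.2000·(sin 2.2548 − sin 2.8798) = -3.3805
y' = -3.5 − 1.2000·(cos 2.2548 − cos 2.8798) = -3.9008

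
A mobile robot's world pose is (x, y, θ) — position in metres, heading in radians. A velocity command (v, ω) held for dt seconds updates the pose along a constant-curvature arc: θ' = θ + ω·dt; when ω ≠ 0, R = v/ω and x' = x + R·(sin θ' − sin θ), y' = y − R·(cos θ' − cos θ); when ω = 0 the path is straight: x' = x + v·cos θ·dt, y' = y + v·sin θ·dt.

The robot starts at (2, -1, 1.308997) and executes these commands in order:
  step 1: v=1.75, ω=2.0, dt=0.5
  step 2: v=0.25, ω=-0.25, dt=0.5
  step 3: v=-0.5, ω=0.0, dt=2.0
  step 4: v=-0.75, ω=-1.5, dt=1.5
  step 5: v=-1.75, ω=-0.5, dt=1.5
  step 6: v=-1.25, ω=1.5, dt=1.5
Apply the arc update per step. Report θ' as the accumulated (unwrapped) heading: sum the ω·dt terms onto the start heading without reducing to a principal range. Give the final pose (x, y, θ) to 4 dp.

step 1: θ'=2.3090 (R=0.8750) → pose (1.8020, -0.1847, 2.3090)
step 2: θ'=2.1840 (R=-1.0000) → pose (1.7239, -0.0872, 2.1840)
step 3: θ'=2.1840 (straight) → pose (2.2994, -0.9050, 2.1840)
step 4: θ'=-0.0660 (R=0.5000) → pose (1.8575, -1.6917, -0.0660)
step 5: θ'=-0.8160 (R=3.5000) → pose (-0.4611, -0.5973, -0.8160)
step 6: θ'=1.4340 (R=-0.8333) → pose (-1.8937, -1.0546, 1.4340)

(-1.8937, -1.0546, 1.4340)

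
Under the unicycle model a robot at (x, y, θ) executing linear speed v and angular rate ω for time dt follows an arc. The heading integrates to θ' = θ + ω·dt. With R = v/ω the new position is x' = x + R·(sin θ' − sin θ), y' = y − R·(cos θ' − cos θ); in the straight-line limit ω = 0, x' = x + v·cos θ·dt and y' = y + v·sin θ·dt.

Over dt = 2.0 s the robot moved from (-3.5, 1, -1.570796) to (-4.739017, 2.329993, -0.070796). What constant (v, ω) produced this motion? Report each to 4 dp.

v = -1.0000, ω = 0.7500

Δθ = -0.070796 − -1.570796 = 1.500000
ω = Δθ/dt = 1.500000/2.0 = 0.7500
R = −Δy/(cos θ' − cos θ) = -1.3333
v = R·ω = -1.3333·0.7500 = -1.0000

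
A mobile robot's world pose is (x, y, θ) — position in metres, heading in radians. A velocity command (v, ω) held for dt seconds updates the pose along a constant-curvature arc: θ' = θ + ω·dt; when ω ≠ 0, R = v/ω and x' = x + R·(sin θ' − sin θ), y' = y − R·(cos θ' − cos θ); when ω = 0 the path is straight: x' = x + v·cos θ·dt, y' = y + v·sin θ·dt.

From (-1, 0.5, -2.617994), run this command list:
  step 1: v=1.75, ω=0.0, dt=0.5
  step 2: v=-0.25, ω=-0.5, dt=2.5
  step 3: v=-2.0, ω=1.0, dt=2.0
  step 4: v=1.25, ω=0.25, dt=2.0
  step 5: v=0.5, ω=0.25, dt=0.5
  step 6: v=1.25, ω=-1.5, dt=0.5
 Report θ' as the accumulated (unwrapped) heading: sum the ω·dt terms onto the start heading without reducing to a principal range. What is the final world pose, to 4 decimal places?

(1.9850, -2.4094, -1.9930)

step 1: θ'=-2.6180 (straight) → pose (-1.7578, 0.0625, -2.6180)
step 2: θ'=-3.8680 (R=0.5000) → pose (-1.1757, 0.0033, -3.8680)
step 3: θ'=-1.8680 (R=-2.0000) → pose (2.0650, 0.9127, -1.8680)
step 4: θ'=-1.3680 (R=5.0000) → pose (1.9483, -1.5586, -1.3680)
step 5: θ'=-1.2430 (R=2.0000) → pose (2.0138, -1.7997, -1.2430)
step 6: θ'=-1.9930 (R=-0.8333) → pose (1.9850, -2.4094, -1.9930)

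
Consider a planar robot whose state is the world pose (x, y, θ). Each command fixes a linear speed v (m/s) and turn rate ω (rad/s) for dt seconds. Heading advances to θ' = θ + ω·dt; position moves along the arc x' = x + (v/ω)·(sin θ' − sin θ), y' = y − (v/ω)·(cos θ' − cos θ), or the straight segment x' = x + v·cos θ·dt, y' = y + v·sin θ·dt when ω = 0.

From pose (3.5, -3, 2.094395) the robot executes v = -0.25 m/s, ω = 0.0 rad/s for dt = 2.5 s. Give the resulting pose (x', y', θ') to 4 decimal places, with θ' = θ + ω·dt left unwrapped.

θ' = 2.0944 + 0.0·2.5 = 2.0944
ω = 0 → straight: x' = 3.5 + -0.25·cos(2.0944)·2.5 = 3.8125
y' = -3 + -0.25·sin(2.0944)·2.5 = -3.5413

(3.8125, -3.5413, 2.0944)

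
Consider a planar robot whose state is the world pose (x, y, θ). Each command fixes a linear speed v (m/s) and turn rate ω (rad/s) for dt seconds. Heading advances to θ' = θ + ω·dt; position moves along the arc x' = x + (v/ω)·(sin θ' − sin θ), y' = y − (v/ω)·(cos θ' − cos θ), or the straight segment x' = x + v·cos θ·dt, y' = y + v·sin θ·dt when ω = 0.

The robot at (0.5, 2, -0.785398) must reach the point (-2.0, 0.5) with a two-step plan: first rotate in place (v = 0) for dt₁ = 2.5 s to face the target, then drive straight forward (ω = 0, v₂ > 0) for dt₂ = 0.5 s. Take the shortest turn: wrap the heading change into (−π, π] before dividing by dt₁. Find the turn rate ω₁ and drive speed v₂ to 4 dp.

ω₁ = -0.7263, v₂ = 5.8310

heading to target = atan2(0.5−2, -2−0.5) = -2.6012
Δθ = wrap(-2.6012 − -0.7854) = -1.8158; ω₁ = Δθ/dt₁ = -0.7263
distance = √((-2−0.5)² + (0.5−2)²) = 2.9155; v₂ = distance/dt₂ = 5.8310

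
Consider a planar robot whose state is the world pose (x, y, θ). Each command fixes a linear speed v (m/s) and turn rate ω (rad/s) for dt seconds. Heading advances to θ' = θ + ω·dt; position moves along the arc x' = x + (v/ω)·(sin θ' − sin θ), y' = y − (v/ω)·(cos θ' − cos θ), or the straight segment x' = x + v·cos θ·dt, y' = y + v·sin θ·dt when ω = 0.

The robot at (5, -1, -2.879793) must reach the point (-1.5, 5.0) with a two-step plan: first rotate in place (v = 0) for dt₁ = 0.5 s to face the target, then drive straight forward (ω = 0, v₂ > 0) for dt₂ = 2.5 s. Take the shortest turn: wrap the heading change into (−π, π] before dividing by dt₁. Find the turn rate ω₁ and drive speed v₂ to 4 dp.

heading to target = atan2(5−-1, -1.5−5) = 2.3962
Δθ = wrap(2.3962 − -2.8798) = -1.0072; ω₁ = Δθ/dt₁ = -2.0144
distance = √((-1.5−5)² + (5−-1)²) = 8.8459; v₂ = distance/dt₂ = 3.5384

ω₁ = -2.0144, v₂ = 3.5384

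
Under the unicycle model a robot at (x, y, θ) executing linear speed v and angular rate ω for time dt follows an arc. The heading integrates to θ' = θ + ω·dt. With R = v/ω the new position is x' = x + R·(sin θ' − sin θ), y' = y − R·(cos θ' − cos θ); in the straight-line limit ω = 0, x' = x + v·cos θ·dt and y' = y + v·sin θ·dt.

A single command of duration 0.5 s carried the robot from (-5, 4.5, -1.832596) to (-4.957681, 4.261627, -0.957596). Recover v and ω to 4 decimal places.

v = 0.5000, ω = 1.7500

Δθ = -0.957596 − -1.832596 = 0.875000
ω = Δθ/dt = 0.875000/0.5 = 1.7500
R = −Δy/(cos θ' − cos θ) = 0.2857
v = R·ω = 0.2857·1.7500 = 0.5000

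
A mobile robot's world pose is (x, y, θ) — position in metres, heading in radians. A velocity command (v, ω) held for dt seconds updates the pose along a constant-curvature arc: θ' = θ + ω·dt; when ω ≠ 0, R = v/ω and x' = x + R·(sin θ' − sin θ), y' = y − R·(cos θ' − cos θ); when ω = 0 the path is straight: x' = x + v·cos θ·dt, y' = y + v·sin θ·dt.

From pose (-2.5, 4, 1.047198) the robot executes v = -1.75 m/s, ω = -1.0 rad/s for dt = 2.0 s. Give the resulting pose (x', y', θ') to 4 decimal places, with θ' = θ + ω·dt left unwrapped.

θ' = 1.0472 + -1.0·2.0 = -0.9528
R = v/ω = -1.75/-1.0 = 1.7500
x' = -2.5 + 1.7500·(sin -0.9528 − sin 1.0472) = -5.4419
y' = 4 − 1.7500·(cos -0.9528 − cos 1.0472) = 3.8610

(-5.4419, 3.8610, -0.9528)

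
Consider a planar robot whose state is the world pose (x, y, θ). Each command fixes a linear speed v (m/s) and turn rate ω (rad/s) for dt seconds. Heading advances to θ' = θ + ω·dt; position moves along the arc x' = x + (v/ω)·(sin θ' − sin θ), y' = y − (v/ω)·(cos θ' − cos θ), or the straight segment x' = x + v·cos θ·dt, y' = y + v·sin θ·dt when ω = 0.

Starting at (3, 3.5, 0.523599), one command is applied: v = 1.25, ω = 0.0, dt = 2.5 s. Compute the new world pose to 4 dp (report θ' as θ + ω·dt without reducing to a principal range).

θ' = 0.5236 + 0.0·2.5 = 0.5236
ω = 0 → straight: x' = 3 + 1.25·cos(0.5236)·2.5 = 5.7063
y' = 3.5 + 1.25·sin(0.5236)·2.5 = 5.0625

(5.7063, 5.0625, 0.5236)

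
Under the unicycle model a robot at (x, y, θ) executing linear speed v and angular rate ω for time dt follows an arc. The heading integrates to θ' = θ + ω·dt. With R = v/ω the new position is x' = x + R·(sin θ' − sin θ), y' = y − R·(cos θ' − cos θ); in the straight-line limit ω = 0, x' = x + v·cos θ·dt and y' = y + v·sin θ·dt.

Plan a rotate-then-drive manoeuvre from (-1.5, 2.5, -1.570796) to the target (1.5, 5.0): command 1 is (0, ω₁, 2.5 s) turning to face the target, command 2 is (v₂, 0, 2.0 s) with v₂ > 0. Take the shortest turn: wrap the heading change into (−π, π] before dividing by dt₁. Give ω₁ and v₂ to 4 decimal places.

heading to target = atan2(5−2.5, 1.5−-1.5) = 0.6947
Δθ = wrap(0.6947 − -1.5708) = 2.2655; ω₁ = Δθ/dt₁ = 0.9062
distance = √((1.5−-1.5)² + (5−2.5)²) = 3.9051; v₂ = distance/dt₂ = 1.9526

ω₁ = 0.9062, v₂ = 1.9526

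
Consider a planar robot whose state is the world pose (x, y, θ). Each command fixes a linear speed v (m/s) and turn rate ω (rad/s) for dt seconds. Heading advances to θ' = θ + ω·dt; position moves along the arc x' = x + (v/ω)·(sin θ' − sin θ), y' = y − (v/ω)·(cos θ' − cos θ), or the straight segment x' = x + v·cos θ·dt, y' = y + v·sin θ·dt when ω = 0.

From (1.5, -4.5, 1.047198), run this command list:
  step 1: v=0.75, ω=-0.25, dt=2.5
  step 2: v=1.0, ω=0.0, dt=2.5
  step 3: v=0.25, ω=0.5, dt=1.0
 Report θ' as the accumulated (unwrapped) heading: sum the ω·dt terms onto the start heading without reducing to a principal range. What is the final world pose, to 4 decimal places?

(5.3428, -2.0850, 0.9222)

step 1: θ'=0.4222 (R=-3.0000) → pose (2.8688, -3.2634, 0.4222)
step 2: θ'=0.4222 (straight) → pose (5.1493, -2.2390, 0.4222)
step 3: θ'=0.9222 (R=0.5000) → pose (5.3428, -2.0850, 0.9222)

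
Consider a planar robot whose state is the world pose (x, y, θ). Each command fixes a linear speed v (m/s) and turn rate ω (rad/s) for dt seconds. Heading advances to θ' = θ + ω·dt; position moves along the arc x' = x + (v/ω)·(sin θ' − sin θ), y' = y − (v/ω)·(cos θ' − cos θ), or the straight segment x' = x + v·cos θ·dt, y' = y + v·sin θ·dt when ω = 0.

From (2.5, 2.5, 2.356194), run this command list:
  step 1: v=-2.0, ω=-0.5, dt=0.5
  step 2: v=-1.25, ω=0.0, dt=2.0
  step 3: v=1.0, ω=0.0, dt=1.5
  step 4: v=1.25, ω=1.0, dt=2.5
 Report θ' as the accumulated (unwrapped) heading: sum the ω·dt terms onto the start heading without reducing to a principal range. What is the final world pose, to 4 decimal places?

(1.3040, 0.3470, 4.6062)

step 1: θ'=2.1062 (R=4.0000) → pose (3.1118, 1.7123, 2.1062)
step 2: θ'=2.1062 (straight) → pose (4.3873, -0.4379, 2.1062)
step 3: θ'=2.1062 (straight) → pose (3.6220, 0.8522, 2.1062)
step 4: θ'=4.6062 (R=1.2500) → pose (1.3040, 0.3470, 4.6062)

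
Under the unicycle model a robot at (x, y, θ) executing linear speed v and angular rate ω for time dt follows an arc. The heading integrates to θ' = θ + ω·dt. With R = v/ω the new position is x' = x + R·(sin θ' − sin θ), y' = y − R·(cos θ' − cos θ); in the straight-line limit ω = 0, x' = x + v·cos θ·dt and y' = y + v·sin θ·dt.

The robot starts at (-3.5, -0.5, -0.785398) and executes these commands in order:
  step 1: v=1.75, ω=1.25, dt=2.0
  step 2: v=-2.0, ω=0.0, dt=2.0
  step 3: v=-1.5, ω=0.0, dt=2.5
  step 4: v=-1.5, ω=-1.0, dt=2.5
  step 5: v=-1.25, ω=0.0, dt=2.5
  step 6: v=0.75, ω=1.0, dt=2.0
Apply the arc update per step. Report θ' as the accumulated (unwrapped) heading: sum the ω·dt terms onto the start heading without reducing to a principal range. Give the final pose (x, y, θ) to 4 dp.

step 1: θ'=1.7146 (R=1.4000) → pose (-1.1245, 0.6906, 1.7146)
step 2: θ'=1.7146 (straight) → pose (-0.5513, -3.2681, 1.7146)
step 3: θ'=1.7146 (straight) → pose (-0.0138, -6.9794, 1.7146)
step 4: θ'=-0.7854 (R=1.5000) → pose (-2.5590, -8.2550, -0.7854)
step 5: θ'=-0.7854 (straight) → pose (-4.7687, -6.0453, -0.7854)
step 6: θ'=1.2146 (R=0.7500) → pose (-3.5355, -5.7765, 1.2146)

(-3.5355, -5.7765, 1.2146)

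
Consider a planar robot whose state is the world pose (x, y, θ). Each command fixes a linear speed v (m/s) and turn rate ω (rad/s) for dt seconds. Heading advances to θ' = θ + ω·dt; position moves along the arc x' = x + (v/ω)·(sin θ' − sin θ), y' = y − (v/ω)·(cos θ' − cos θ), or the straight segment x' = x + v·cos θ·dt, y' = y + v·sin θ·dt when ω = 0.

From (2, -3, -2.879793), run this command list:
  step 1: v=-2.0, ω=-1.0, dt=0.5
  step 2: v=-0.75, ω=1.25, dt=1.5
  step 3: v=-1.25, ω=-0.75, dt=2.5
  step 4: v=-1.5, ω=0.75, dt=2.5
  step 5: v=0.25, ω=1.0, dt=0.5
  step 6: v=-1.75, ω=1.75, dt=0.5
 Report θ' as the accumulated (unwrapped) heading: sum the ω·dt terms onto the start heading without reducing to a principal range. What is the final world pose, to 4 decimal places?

(7.5775, 1.7770, -0.1298)

step 1: θ'=-3.3798 (R=2.0000) → pose (2.9895, -2.9883, -3.3798)
step 2: θ'=-1.5048 (R=-0.6000) → pose (3.7298, -2.3657, -1.5048)
step 3: θ'=-3.3798 (R=1.6667) → pose (5.7861, -0.6362, -3.3798)
step 4: θ'=-1.5048 (R=-2.0000) → pose (8.2537, 1.4393, -1.5048)
step 5: θ'=-1.0048 (R=0.2500) → pose (8.2921, 1.3217, -1.0048)
step 6: θ'=-0.1298 (R=-1.0000) → pose (7.5775, 1.7770, -0.1298)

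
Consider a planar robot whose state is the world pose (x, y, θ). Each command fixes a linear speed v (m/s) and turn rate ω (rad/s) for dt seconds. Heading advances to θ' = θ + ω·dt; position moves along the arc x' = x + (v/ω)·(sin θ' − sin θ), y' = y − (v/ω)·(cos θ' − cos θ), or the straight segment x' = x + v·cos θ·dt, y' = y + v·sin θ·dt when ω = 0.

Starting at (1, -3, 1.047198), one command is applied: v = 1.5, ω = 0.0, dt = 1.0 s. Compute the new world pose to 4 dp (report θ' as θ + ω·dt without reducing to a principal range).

θ' = 1.0472 + 0.0·1.0 = 1.0472
ω = 0 → straight: x' = 1 + 1.5·cos(1.0472)·1.0 = 1.7500
y' = -3 + 1.5·sin(1.0472)·1.0 = -1.7010

(1.7500, -1.7010, 1.0472)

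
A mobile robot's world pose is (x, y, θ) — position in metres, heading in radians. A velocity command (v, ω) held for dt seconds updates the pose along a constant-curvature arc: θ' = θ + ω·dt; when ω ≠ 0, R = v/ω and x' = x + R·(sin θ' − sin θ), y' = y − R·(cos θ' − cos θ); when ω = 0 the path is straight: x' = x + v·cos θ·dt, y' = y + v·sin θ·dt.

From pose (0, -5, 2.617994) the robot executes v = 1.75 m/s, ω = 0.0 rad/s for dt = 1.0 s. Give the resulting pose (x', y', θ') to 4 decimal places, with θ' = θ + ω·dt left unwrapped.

(-1.5155, -4.1250, 2.6180)

θ' = 2.6180 + 0.0·1.0 = 2.6180
ω = 0 → straight: x' = 0 + 1.75·cos(2.6180)·1.0 = -1.5155
y' = -5 + 1.75·sin(2.6180)·1.0 = -4.1250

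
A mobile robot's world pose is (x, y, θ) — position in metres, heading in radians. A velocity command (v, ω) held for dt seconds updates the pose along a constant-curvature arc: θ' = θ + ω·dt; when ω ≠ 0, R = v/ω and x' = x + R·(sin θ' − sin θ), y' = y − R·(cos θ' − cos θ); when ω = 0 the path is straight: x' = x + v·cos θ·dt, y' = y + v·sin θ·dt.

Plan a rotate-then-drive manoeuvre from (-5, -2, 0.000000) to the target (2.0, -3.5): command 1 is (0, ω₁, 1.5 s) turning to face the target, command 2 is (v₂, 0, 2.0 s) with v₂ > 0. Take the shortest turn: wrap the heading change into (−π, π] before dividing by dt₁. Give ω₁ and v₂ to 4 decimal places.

heading to target = atan2(-3.5−-2, 2−-5) = -0.2111
Δθ = wrap(-0.2111 − 0.0000) = -0.2111; ω₁ = Δθ/dt₁ = -0.1407
distance = √((2−-5)² + (-3.5−-2)²) = 7.1589; v₂ = distance/dt₂ = 3.5795

ω₁ = -0.1407, v₂ = 3.5795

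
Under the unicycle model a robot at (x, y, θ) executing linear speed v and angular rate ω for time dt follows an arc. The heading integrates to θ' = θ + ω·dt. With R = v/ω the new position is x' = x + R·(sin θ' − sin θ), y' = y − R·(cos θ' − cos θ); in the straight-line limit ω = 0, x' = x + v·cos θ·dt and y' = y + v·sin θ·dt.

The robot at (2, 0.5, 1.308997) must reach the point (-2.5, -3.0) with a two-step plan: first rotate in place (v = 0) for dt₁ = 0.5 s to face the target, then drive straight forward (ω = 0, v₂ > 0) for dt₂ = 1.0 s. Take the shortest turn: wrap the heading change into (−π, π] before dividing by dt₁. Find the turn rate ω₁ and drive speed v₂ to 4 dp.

heading to target = atan2(-3−0.5, -2.5−2) = -2.4805
Δθ = wrap(-2.4805 − 1.3090) = 2.4936; ω₁ = Δθ/dt₁ = 4.9873
distance = √((-2.5−2)² + (-3−0.5)²) = 5.7009; v₂ = distance/dt₂ = 5.7009

ω₁ = 4.9873, v₂ = 5.7009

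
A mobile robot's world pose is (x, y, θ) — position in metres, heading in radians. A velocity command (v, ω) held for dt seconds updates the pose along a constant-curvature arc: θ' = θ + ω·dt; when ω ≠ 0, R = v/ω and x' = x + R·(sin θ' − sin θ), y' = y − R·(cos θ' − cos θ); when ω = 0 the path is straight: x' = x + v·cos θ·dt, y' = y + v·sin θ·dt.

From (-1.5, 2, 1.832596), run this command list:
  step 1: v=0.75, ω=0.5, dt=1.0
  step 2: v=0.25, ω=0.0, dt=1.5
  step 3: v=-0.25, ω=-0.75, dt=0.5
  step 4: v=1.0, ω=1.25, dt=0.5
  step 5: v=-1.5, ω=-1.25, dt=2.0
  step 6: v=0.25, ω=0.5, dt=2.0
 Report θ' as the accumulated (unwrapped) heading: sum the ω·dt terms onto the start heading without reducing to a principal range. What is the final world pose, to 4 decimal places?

step 1: θ'=2.3326 (R=1.5000) → pose (-1.8635, 2.6471, 2.3326)
step 2: θ'=2.3326 (straight) → pose (-2.1223, 2.9185, 2.3326)
step 3: θ'=1.9576 (R=0.3333) → pose (-2.0548, 2.8141, 1.9576)
step 4: θ'=2.5826 (R=0.8000) → pose (-2.3714, 3.1906, 2.5826)
step 5: θ'=0.0826 (R=1.2000) → pose (-2.9089, 0.9773, 0.0826)
step 6: θ'=1.0826 (R=0.5000) → pose (-2.5085, 1.2411, 1.0826)

(-2.5085, 1.2411, 1.0826)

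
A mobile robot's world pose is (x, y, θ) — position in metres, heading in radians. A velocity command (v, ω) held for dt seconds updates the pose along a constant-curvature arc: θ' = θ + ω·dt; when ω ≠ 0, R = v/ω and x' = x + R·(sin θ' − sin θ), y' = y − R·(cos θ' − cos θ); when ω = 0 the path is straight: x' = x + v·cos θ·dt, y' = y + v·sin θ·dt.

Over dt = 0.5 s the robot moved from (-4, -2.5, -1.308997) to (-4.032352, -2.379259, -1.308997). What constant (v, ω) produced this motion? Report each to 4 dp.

v = -0.2500, ω = 0.0000

Δθ = -1.308997 − -1.308997 = 0.000000
ω = Δθ/dt = 0.000000/0.5 = 0.0000
ω = 0 → v = (Δx·cos θ + Δy·sin θ)/dt = -0.2500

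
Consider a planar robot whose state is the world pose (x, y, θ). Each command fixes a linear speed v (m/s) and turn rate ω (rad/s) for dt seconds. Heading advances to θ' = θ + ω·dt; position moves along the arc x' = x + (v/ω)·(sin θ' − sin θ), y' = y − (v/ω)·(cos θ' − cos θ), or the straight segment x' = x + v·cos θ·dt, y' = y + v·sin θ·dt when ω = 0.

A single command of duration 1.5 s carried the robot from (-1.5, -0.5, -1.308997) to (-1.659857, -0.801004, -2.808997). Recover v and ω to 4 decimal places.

v = 0.2500, ω = -1.0000

Δθ = -2.808997 − -1.308997 = -1.500000
ω = Δθ/dt = -1.500000/1.5 = -1.0000
R = −Δy/(cos θ' − cos θ) = -0.2500
v = R·ω = -0.2500·-1.0000 = 0.2500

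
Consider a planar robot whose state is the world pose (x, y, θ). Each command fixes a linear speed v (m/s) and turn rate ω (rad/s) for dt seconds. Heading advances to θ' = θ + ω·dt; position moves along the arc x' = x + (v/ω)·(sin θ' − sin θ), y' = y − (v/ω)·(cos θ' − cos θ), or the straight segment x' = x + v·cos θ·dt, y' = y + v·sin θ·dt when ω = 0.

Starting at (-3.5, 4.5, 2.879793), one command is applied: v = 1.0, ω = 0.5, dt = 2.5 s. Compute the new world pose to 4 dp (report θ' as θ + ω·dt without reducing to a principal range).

θ' = 2.8798 + 0.5·2.5 = 4.1298
R = v/ω = 1.0/0.5 = 2.0000
x' = -3.5 + 2.0000·(sin 4.1298 − sin 2.8798) = -5.6877
y' = 4.5 − 2.0000·(cos 4.1298 − cos 2.8798) = 3.6685

(-5.6877, 3.6685, 4.1298)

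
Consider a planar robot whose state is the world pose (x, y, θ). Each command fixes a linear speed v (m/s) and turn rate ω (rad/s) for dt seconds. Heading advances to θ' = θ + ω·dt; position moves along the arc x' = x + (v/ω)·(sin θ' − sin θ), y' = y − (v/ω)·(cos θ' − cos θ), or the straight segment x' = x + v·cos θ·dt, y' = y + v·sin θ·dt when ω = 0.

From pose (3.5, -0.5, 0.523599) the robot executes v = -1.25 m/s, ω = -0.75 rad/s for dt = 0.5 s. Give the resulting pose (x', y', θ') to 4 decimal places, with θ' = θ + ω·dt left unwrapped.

(2.9134, -0.7049, 0.1486)

θ' = 0.5236 + -0.75·0.5 = 0.1486
R = v/ω = -1.25/-0.75 = 1.6667
x' = 3.5 + 1.6667·(sin 0.1486 − sin 0.5236) = 2.9134
y' = -0.5 − 1.6667·(cos 0.1486 − cos 0.5236) = -0.7049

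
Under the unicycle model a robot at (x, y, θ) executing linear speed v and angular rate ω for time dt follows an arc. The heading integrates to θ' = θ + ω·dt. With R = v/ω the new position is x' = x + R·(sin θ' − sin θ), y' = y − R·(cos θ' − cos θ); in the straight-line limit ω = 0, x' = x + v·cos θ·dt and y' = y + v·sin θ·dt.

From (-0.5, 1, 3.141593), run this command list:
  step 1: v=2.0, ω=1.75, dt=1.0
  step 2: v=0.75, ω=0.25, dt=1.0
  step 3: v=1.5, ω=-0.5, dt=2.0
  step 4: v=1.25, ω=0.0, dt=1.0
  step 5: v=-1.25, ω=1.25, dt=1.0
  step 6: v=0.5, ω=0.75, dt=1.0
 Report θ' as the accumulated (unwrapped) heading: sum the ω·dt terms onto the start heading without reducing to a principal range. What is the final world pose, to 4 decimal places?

step 1: θ'=4.8916 (R=1.1429) → pose (-1.6246, -0.3466, 4.8916)
step 2: θ'=5.1416 (R=3.0000) → pose (-1.4005, -1.0603, 5.1416)
step 3: θ'=4.1416 (R=-3.0000) → pose (-1.6040, -3.9296, 4.1416)
step 4: θ'=4.1416 (straight) → pose (-2.2793, -4.9815, 4.1416)
step 5: θ'=5.3916 (R=-1.0000) → pose (-2.3427, -3.8130, 5.3916)
step 6: θ'=6.1416 (R=0.6667) → pose (-1.9181, -4.0542, 6.1416)

(-1.9181, -4.0542, 6.1416)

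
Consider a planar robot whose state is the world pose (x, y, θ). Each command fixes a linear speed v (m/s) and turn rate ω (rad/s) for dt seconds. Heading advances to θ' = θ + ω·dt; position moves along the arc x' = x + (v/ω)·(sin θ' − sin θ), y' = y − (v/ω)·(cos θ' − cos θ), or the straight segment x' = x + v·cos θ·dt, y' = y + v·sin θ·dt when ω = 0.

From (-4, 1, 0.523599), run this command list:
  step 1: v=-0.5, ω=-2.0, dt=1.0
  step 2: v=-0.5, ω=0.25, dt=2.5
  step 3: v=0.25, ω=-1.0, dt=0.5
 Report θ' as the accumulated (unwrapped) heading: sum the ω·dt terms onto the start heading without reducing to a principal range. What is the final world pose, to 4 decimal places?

(-4.8046, 2.2120, -1.3514)

step 1: θ'=-1.4764 (R=0.2500) → pose (-4.3739, 1.1929, -1.4764)
step 2: θ'=-0.8514 (R=-2.0000) → pose (-4.8606, 2.3223, -0.8514)
step 3: θ'=-1.3514 (R=-0.2500) → pose (-4.8046, 2.2120, -1.3514)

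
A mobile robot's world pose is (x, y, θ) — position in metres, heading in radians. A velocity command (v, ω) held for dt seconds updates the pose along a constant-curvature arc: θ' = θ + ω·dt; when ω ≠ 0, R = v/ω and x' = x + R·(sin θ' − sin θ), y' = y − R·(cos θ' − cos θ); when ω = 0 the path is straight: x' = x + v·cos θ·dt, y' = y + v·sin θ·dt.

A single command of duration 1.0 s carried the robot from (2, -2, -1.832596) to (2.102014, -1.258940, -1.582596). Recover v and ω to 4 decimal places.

v = -0.7500, ω = 0.2500

Δθ = -1.582596 − -1.832596 = 0.250000
ω = Δθ/dt = 0.250000/1.0 = 0.2500
R = −Δy/(cos θ' − cos θ) = -3.0000
v = R·ω = -3.0000·0.2500 = -0.7500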